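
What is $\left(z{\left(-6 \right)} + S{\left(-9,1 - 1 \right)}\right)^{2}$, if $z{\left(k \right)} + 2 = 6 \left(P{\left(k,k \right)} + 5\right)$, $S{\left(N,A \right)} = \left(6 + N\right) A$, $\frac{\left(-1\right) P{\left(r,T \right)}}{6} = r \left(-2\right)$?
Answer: $163216$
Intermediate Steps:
$P{\left(r,T \right)} = 12 r$ ($P{\left(r,T \right)} = - 6 r \left(-2\right) = - 6 \left(- 2 r\right) = 12 r$)
$S{\left(N,A \right)} = A \left(6 + N\right)$
$z{\left(k \right)} = 28 + 72 k$ ($z{\left(k \right)} = -2 + 6 \left(12 k + 5\right) = -2 + 6 \left(5 + 12 k\right) = -2 + \left(30 + 72 k\right) = 28 + 72 k$)
$\left(z{\left(-6 \right)} + S{\left(-9,1 - 1 \right)}\right)^{2} = \left(\left(28 + 72 \left(-6\right)\right) + \left(1 - 1\right) \left(6 - 9\right)\right)^{2} = \left(\left(28 - 432\right) + 0 \left(-3\right)\right)^{2} = \left(-404 + 0\right)^{2} = \left(-404\right)^{2} = 163216$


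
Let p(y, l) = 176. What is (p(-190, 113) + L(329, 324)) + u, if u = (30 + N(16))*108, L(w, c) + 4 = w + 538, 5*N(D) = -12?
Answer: 20099/5 ≈ 4019.8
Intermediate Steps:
N(D) = -12/5 (N(D) = (⅕)*(-12) = -12/5)
L(w, c) = 534 + w (L(w, c) = -4 + (w + 538) = -4 + (538 + w) = 534 + w)
u = 14904/5 (u = (30 - 12/5)*108 = (138/5)*108 = 14904/5 ≈ 2980.8)
(p(-190, 113) + L(329, 324)) + u = (176 + (534 + 329)) + 14904/5 = (176 + 863) + 14904/5 = 1039 + 14904/5 = 20099/5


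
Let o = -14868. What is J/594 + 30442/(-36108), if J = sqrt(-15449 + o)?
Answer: -15221/18054 + I*sqrt(30317)/594 ≈ -0.84308 + 0.29313*I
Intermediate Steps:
J = I*sqrt(30317) (J = sqrt(-15449 - 14868) = sqrt(-30317) = I*sqrt(30317) ≈ 174.12*I)
J/594 + 30442/(-36108) = (I*sqrt(30317))/594 + 30442/(-36108) = (I*sqrt(30317))*(1/594) + 30442*(-1/36108) = I*sqrt(30317)/594 - 15221/18054 = -15221/18054 + I*sqrt(30317)/594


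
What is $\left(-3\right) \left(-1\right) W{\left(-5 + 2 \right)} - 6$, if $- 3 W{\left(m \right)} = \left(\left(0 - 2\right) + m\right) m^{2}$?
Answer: $39$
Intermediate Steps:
$W{\left(m \right)} = - \frac{m^{2} \left(-2 + m\right)}{3}$ ($W{\left(m \right)} = - \frac{\left(\left(0 - 2\right) + m\right) m^{2}}{3} = - \frac{\left(-2 + m\right) m^{2}}{3} = - \frac{m^{2} \left(-2 + m\right)}{3}$)
$\left(-3\right) \left(-1\right) W{\left(-5 + 2 \right)} - 6 = \left(-3\right) \left(-1\right) \frac{\left(-5 + 2\right)^{2} \left(2 - \left(-5 + 2\right)\right)}{3} - 6 = 3 \frac{\left(-3\right)^{2} \left(2 - -3\right)}{3} - 6 = 3 \cdot \frac{1}{3} \cdot 9 \left(2 + 3\right) - 6 = 3 \cdot \frac{1}{3} \cdot 9 \cdot 5 - 6 = 3 \cdot 15 - 6 = 45 - 6 = 39$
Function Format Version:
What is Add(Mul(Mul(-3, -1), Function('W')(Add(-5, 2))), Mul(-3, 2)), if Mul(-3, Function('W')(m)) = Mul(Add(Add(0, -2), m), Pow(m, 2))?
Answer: 39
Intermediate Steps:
Function('W')(m) = Mul(Rational(-1, 3), Pow(m, 2), Add(-2, m)) (Function('W')(m) = Mul(Rational(-1, 3), Mul(Add(Add(0, -2), m), Pow(m, 2))) = Mul(Rational(-1, 3), Mul(Add(-2, m), Pow(m, 2))) = Mul(Rational(-1, 3), Mul(Pow(m, 2), Add(-2, m))) = Mul(Rational(-1, 3), Pow(m, 2), Add(-2, m)))
Add(Mul(Mul(-3, -1), Function('W')(Add(-5, 2))), Mul(-3, 2)) = Add(Mul(Mul(-3, -1), Mul(Rational(1, 3), Pow(Add(-5, 2), 2), Add(2, Mul(-1, Add(-5, 2))))), Mul(-3, 2)) = Add(Mul(3, Mul(Rational(1, 3), Pow(-3, 2), Add(2, Mul(-1, -3)))), -6) = Add(Mul(3, Mul(Rational(1, 3), 9, Add(2, 3))), -6) = Add(Mul(3, Mul(Rational(1, 3), 9, 5)), -6) = Add(Mul(3, 15), -6) = Add(45, -6) = 39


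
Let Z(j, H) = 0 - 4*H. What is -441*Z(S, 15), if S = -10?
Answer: 26460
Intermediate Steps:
Z(j, H) = -4*H
-441*Z(S, 15) = -(-1764)*15 = -441*(-60) = 26460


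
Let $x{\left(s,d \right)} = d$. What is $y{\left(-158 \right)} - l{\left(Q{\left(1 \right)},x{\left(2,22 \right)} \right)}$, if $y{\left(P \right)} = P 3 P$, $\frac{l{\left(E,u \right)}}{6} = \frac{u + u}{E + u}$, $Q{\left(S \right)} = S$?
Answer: $\frac{1722252}{23} \approx 74881.0$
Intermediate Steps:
$l{\left(E,u \right)} = \frac{12 u}{E + u}$ ($l{\left(E,u \right)} = 6 \frac{u + u}{E + u} = 6 \frac{2 u}{E + u} = \frac{12 u}{E + u}$)
$y{\left(P \right)} = 3 P^{2}$ ($y{\left(P \right)} = 3 P P = 3 P^{2}$)
$y{\left(-158 \right)} - l{\left(Q{\left(1 \right)},x{\left(2,22 \right)} \right)} = 3 \left(-158\right)^{2} - 12 \cdot 22 \frac{1}{1 + 22} = 3 \cdot 24964 - 12 \cdot 22 \cdot \frac{1}{23} = 74892 - 12 \cdot 22 \cdot \frac{1}{23} = 74892 - \frac{264}{23} = \frac{1722252}{23}$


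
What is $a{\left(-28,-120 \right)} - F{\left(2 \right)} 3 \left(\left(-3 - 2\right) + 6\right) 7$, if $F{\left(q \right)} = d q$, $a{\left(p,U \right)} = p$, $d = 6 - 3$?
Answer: $-154$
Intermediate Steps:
$d = 3$
$F{\left(q \right)} = 3 q$
$a{\left(-28,-120 \right)} - F{\left(2 \right)} 3 \left(\left(-3 - 2\right) + 6\right) 7 = -28 - 3 \cdot 2 \cdot 3 \left(\left(-3 - 2\right) + 6\right) 7 = -28 - 6 \cdot 3 \left(\left(-3 - 2\right) + 6\right) 7 = -28 - 6 \cdot 3 \left(-5 + 6\right) 7 = -28 - 6 \cdot 3 \cdot 1 \cdot 7 = -28 - 6 \cdot 3 \cdot 7 = -28 - 18 \cdot 7 = -28 - 126 = -154$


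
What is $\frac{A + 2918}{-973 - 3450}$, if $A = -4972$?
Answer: $\frac{2054}{4423} \approx 0.46439$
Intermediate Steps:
$\frac{A + 2918}{-973 - 3450} = \frac{-4972 + 2918}{-973 - 3450} = - \frac{2054}{-4423} = \left(-2054\right) \left(- \frac{1}{4423}\right) = \frac{2054}{4423}$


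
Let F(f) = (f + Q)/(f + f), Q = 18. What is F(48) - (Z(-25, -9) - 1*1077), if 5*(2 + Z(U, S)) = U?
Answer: 17355/16 ≈ 1084.7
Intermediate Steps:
Z(U, S) = -2 + U/5
F(f) = (18 + f)/(2*f) (F(f) = (f + 18)/(f + f) = (18 + f)/((2*f)) = (18 + f)*(1/(2*f)) = (18 + f)/(2*f))
F(48) - (Z(-25, -9) - 1*1077) = (½)*(18 + 48)/48 - ((-2 + (⅕)*(-25)) - 1*1077) = (½)*(1/48)*66 - ((-2 - 5) - 1077) = 11/16 - (-7 - 1077) = 11/16 - 1*(-1084) = 11/16 + 1084 = 17355/16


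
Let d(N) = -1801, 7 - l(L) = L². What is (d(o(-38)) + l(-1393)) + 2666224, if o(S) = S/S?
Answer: 723981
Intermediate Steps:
l(L) = 7 - L²
o(S) = 1
(d(o(-38)) + l(-1393)) + 2666224 = (-1801 + (7 - 1*(-1393)²)) + 2666224 = (-1801 + (7 - 1*1940449)) + 2666224 = (-1801 + (7 - 1940449)) + 2666224 = (-1801 - 1940442) + 2666224 = -1942243 + 2666224 = 723981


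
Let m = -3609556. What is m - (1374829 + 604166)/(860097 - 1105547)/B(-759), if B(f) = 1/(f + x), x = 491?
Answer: -88649589086/24545 ≈ -3.6117e+6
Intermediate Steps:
B(f) = 1/(491 + f) (B(f) = 1/(f + 491) = 1/(491 + f))
m - (1374829 + 604166)/(860097 - 1105547)/B(-759) = -3609556 - (1374829 + 604166)/(860097 - 1105547)/(1/(491 - 759)) = -3609556 - 1978995/(-245450)/(1/(-268)) = -3609556 - 1978995*(-1/245450)/(-1/268) = -3609556 - (-395799)*(-268)/49090 = -3609556 - 1*53037066/24545 = -3609556 - 53037066/24545 = -88649589086/24545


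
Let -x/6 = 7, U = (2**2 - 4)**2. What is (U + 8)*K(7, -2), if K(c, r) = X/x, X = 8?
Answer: -32/21 ≈ -1.5238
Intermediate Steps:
U = 0 (U = (4 - 4)**2 = 0**2 = 0)
x = -42 (x = -6*7 = -42)
K(c, r) = -4/21 (K(c, r) = 8/(-42) = 8*(-1/42) = -4/21)
(U + 8)*K(7, -2) = (0 + 8)*(-4/21) = 8*(-4/21) = -32/21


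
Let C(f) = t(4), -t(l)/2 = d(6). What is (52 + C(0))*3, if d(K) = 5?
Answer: 126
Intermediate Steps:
t(l) = -10 (t(l) = -2*5 = -10)
C(f) = -10
(52 + C(0))*3 = (52 - 10)*3 = 42*3 = 126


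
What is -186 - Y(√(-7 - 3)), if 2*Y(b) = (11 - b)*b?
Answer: -191 - 11*I*√10/2 ≈ -191.0 - 17.393*I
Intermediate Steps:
Y(b) = b*(11 - b)/2 (Y(b) = ((11 - b)*b)/2 = (b*(11 - b))/2 = b*(11 - b)/2)
-186 - Y(√(-7 - 3)) = -186 - √(-7 - 3)*(11 - √(-7 - 3))/2 = -186 - √(-10)*(11 - √(-10))/2 = -186 - I*√10*(11 - I*√10)/2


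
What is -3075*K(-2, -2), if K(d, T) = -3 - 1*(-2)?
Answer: 3075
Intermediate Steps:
K(d, T) = -1 (K(d, T) = -3 + 2 = -1)
-3075*K(-2, -2) = -3075*(-1) = 3075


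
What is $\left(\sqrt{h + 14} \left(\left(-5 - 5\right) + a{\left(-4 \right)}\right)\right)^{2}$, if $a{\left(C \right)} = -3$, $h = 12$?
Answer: $4394$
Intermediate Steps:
$\left(\sqrt{h + 14} \left(\left(-5 - 5\right) + a{\left(-4 \right)}\right)\right)^{2} = \left(\sqrt{12 + 14} \left(\left(-5 - 5\right) - 3\right)\right)^{2} = \left(\sqrt{26} \left(-10 - 3\right)\right)^{2} = \left(\sqrt{26} \left(-13\right)\right)^{2} = \left(- 13 \sqrt{26}\right)^{2} = 4394$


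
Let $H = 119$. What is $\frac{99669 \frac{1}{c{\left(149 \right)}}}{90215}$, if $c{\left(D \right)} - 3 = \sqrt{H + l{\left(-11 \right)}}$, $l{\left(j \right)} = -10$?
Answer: $- \frac{299007}{9021500} + \frac{99669 \sqrt{109}}{9021500} \approx 0.0822$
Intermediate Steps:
$c{\left(D \right)} = 3 + \sqrt{109}$ ($c{\left(D \right)} = 3 + \sqrt{119 - 10} = 3 + \sqrt{109}$)
$\frac{99669 \frac{1}{c{\left(149 \right)}}}{90215} = \frac{99669 \frac{1}{3 + \sqrt{109}}}{90215} = \frac{99669}{3 + \sqrt{109}} \cdot \frac{1}{90215} = \frac{99669}{90215 \left(3 + \sqrt{109}\right)}$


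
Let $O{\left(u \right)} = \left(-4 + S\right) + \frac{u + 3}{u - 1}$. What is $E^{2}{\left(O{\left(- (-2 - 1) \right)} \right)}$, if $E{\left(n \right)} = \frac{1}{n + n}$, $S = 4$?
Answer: $\frac{1}{36} \approx 0.027778$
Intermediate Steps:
$O{\left(u \right)} = \frac{3 + u}{-1 + u}$ ($O{\left(u \right)} = \left(-4 + 4\right) + \frac{u + 3}{u - 1} = 0 + \frac{3 + u}{-1 + u} = \frac{3 + u}{-1 + u}$)
$E{\left(n \right)} = \frac{1}{2 n}$
$E^{2}{\left(O{\left(- (-2 - 1) \right)} \right)} = \left(\frac{1}{2 \frac{3 - \left(-2 - 1\right)}{-1 - \left(-2 - 1\right)}}\right)^{2} = \left(\frac{1}{2 \frac{3 - -3}{-1 - -3}}\right)^{2} = \left(\frac{1}{2 \frac{3 + 3}{-1 + 3}}\right)^{2} = \left(\frac{1}{2 \cdot \frac{1}{2} \cdot 6}\right)^{2} = \left(\frac{1}{2 \cdot 3}\right)^{2} = \left(\frac{1}{2} \cdot \frac{1}{3}\right)^{2} = \left(\frac{1}{6}\right)^{2} = \frac{1}{36}$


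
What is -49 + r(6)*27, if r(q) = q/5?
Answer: -83/5 ≈ -16.600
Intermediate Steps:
r(q) = q/5 (r(q) = q*(1/5) = q/5)
-49 + r(6)*27 = -49 + ((1/5)*6)*27 = -49 + (6/5)*27 = -49 + 162/5 = -83/5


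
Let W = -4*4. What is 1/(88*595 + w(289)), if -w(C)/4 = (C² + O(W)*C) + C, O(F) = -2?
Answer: -1/280568 ≈ -3.5642e-6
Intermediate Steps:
W = -16
w(C) = -4*C² + 4*C (w(C) = -4*((C² - 2*C) + C) = -4*(C² - C) = -4*C² + 4*C)
1/(88*595 + w(289)) = 1/(88*595 + 4*289*(1 - 1*289)) = 1/(52360 + 4*289*(1 - 289)) = 1/(52360 + 4*289*(-288)) = 1/(52360 - 332928) = 1/(-280568) = -1/280568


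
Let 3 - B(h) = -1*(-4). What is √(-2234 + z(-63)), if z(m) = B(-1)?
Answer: I*√2235 ≈ 47.276*I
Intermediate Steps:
B(h) = -1 (B(h) = 3 - (-1)*(-4) = 3 - 1*4 = 3 - 4 = -1)
z(m) = -1
√(-2234 + z(-63)) = √(-2234 - 1) = √(-2235) = I*√2235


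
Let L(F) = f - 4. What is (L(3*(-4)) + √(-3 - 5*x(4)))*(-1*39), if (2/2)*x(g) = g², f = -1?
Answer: 195 - 39*I*√83 ≈ 195.0 - 355.31*I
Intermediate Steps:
L(F) = -5 (L(F) = -1 - 4 = -5)
x(g) = g²
(L(3*(-4)) + √(-3 - 5*x(4)))*(-1*39) = (-5 + √(-3 - 5*4²))*(-1*39) = (-5 + √(-3 - 5*16))*(-39) = (-5 + √(-3 - 80))*(-39) = (-5 + √(-83))*(-39) = (-5 + I*√83)*(-39) = 195 - 39*I*√83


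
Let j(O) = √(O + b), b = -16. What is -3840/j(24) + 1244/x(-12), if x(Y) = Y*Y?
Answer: 311/36 - 960*√2 ≈ -1349.0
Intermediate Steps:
x(Y) = Y²
j(O) = √(-16 + O) (j(O) = √(O - 16) = √(-16 + O))
-3840/j(24) + 1244/x(-12) = -3840/√(-16 + 24) + 1244/((-12)²) = -3840*√2/4 + 1244/144 = -3840*√2/4 + 1244*(1/144) = -960*√2 + 311/36 = 311/36 - 960*√2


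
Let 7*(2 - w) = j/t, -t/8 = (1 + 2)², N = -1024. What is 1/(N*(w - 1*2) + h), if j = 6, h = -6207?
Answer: -21/130603 ≈ -0.00016079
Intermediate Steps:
t = -72 (t = -8*(1 + 2)² = -8*3² = -8*9 = -72)
w = 169/84 (w = 2 - 6/(7*(-72)) = 2 - 6*(-1)/(7*72) = 2 - ⅐*(-1/12) = 2 + 1/84 = 169/84 ≈ 2.0119)
1/(N*(w - 1*2) + h) = 1/(-1024*(169/84 - 1*2) - 6207) = 1/(-1024*(169/84 - 2) - 6207) = 1/(-1024*1/84 - 6207) = 1/(-256/21 - 6207) = 1/(-130603/21) = -21/130603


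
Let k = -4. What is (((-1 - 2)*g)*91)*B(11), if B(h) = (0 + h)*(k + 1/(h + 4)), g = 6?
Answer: 354354/5 ≈ 70871.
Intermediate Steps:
B(h) = h*(-4 + 1/(4 + h)) (B(h) = (0 + h)*(-4 + 1/(h + 4)) = h*(-4 + 1/(4 + h)))
(((-1 - 2)*g)*91)*B(11) = (((-1 - 2)*6)*91)*(11*(-15 - 4*11)/(4 + 11)) = (-3*6*91)*(11*(-15 - 44)/15) = (-18*91)*(11*(1/15)*(-59)) = -1638*(-649/15) = 354354/5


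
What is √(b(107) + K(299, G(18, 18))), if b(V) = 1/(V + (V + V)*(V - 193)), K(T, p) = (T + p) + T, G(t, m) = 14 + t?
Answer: √23434612597/6099 ≈ 25.100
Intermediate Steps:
K(T, p) = p + 2*T
b(V) = 1/(V + 2*V*(-193 + V)) (b(V) = 1/(V + (2*V)*(-193 + V)) = 1/(V + 2*V*(-193 + V)))
√(b(107) + K(299, G(18, 18))) = √(1/(107*(-385 + 2*107)) + ((14 + 18) + 2*299)) = √(1/(107*(-385 + 214)) + (32 + 598)) = √((1/107)/(-171) + 630) = √((1/107)*(-1/171) + 630) = √(-1/18297 + 630) = √(11527109/18297) = √23434612597/6099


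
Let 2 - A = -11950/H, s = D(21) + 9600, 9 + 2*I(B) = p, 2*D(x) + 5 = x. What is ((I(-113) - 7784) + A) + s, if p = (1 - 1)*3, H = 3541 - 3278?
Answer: 982009/526 ≈ 1866.9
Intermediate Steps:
H = 263
p = 0 (p = 0*3 = 0)
D(x) = -5/2 + x/2
I(B) = -9/2 (I(B) = -9/2 + (1/2)*0 = -9/2 + 0 = -9/2)
s = 9608 (s = (-5/2 + (1/2)*21) + 9600 = (-5/2 + 21/2) + 9600 = 8 + 9600 = 9608)
A = 12476/263 (A = 2 - (-11950)/263 = 2 - 1*(-11950/263) = 2 + 11950/263 = 12476/263 ≈ 47.437)
((I(-113) - 7784) + A) + s = ((-9/2 - 7784) + 12476/263) + 9608 = (-15577/2 + 12476/263) + 9608 = -4071799/526 + 9608 = 982009/526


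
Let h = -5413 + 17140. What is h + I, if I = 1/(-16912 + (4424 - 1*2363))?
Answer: 174157676/14851 ≈ 11727.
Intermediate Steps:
I = -1/14851 (I = 1/(-16912 + (4424 - 2363)) = 1/(-16912 + 2061) = 1/(-14851) = -1/14851 ≈ -6.7336e-5)
h = 11727
h + I = 11727 - 1/14851 = 174157676/14851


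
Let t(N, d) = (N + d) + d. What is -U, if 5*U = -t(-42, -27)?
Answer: -96/5 ≈ -19.200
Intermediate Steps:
t(N, d) = N + 2*d
U = 96/5 (U = (-(-42 + 2*(-27)))/5 = (-(-42 - 54))/5 = (-1*(-96))/5 = (⅕)*96 = 96/5 ≈ 19.200)
-U = -1*96/5 = -96/5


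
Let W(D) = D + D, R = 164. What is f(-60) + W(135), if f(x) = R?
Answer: 434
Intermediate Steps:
W(D) = 2*D
f(x) = 164
f(-60) + W(135) = 164 + 2*135 = 164 + 270 = 434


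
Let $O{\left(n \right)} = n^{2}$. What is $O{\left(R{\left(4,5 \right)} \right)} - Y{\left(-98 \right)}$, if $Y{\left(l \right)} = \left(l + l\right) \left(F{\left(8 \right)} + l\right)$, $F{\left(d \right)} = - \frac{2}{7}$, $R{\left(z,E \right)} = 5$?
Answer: $-19239$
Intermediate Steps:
$F{\left(d \right)} = - \frac{2}{7}$ ($F{\left(d \right)} = \left(-2\right) \frac{1}{7} = - \frac{2}{7}$)
$Y{\left(l \right)} = 2 l \left(- \frac{2}{7} + l\right)$ ($Y{\left(l \right)} = \left(l + l\right) \left(- \frac{2}{7} + l\right) = 2 l \left(- \frac{2}{7} + l\right)$)
$O{\left(R{\left(4,5 \right)} \right)} - Y{\left(-98 \right)} = 5^{2} - \frac{2}{7} \left(-98\right) \left(-2 + 7 \left(-98\right)\right) = 25 - \frac{2}{7} \left(-98\right) \left(-2 - 686\right) = 25 - \frac{2}{7} \left(-98\right) \left(-688\right) = 25 - 19264 = -19239$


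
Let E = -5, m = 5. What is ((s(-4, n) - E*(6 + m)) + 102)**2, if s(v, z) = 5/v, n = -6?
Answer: 388129/16 ≈ 24258.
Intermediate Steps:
((s(-4, n) - E*(6 + m)) + 102)**2 = ((5/(-4) - (-5)*(6 + 5)) + 102)**2 = ((5*(-1/4) - (-5)*11) + 102)**2 = ((-5/4 - 1*(-55)) + 102)**2 = ((-5/4 + 55) + 102)**2 = (215/4 + 102)**2 = (623/4)**2 = 388129/16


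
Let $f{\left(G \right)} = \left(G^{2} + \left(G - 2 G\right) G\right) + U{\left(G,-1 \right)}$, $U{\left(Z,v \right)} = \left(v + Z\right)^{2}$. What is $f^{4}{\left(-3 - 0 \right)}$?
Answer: $65536$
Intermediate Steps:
$U{\left(Z,v \right)} = \left(Z + v\right)^{2}$
$f{\left(G \right)} = \left(-1 + G\right)^{2}$ ($f{\left(G \right)} = \left(G^{2} + \left(G - 2 G\right) G\right) + \left(G - 1\right)^{2} = \left(G^{2} + - G G\right) + \left(-1 + G\right)^{2} = \left(G^{2} - G^{2}\right) + \left(-1 + G\right)^{2} = 0 + \left(-1 + G\right)^{2} = \left(-1 + G\right)^{2}$)
$f^{4}{\left(-3 - 0 \right)} = \left(\left(-1 - 3\right)^{2}\right)^{4} = \left(\left(-4\right)^{2}\right)^{4} = 16^{4} = 65536$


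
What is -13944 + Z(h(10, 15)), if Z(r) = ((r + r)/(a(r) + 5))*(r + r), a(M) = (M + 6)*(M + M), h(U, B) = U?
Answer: -181256/13 ≈ -13943.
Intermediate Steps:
a(M) = 2*M*(6 + M) (a(M) = (6 + M)*(2*M) = 2*M*(6 + M))
Z(r) = 4*r**2/(5 + 2*r*(6 + r)) (Z(r) = ((r + r)/(2*r*(6 + r) + 5))*(r + r) = ((2*r)/(5 + 2*r*(6 + r)))*(2*r) = (2*r/(5 + 2*r*(6 + r)))*(2*r) = 4*r**2/(5 + 2*r*(6 + r)))
-13944 + Z(h(10, 15)) = -13944 + 4*10**2/(5 + 2*10*(6 + 10)) = -13944 + 4*100/(5 + 2*10*16) = -13944 + 4*100/(5 + 320) = -13944 + 4*100/325 = -13944 + 4*100*(1/325) = -13944 + 16/13 = -181256/13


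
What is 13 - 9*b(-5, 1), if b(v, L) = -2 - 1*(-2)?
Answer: 13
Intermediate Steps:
b(v, L) = 0 (b(v, L) = -2 + 2 = 0)
13 - 9*b(-5, 1) = 13 - 9*0 = 13 + 0 = 13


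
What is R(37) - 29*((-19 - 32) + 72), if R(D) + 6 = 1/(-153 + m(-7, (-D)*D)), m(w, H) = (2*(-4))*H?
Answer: -6641384/10799 ≈ -615.00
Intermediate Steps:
m(w, H) = -8*H
R(D) = -6 + 1/(-153 + 8*D**2) (R(D) = -6 + 1/(-153 - 8*(-D)*D) = -6 + 1/(-153 - (-8)*D**2) = -6 + 1/(-153 + 8*D**2))
R(37) - 29*((-19 - 32) + 72) = (-919 + 48*37**2)/(153 - 8*37**2) - 29*((-19 - 32) + 72) = (-919 + 48*1369)/(153 - 8*1369) - 29*(-51 + 72) = (-919 + 65712)/(153 - 10952) - 29*21 = 64793/(-10799) - 1*609 = -1/10799*64793 - 609 = -64793/10799 - 609 = -6641384/10799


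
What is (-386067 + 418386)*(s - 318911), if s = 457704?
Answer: 4485650967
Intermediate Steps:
(-386067 + 418386)*(s - 318911) = (-386067 + 418386)*(457704 - 318911) = 32319*138793 = 4485650967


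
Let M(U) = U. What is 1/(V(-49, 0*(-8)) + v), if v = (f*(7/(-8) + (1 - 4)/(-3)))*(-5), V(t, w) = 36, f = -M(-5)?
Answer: 8/263 ≈ 0.030418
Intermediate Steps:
f = 5 (f = -1*(-5) = 5)
v = -25/8 (v = (5*(7/(-8) + (1 - 4)/(-3)))*(-5) = (5*(7*(-⅛) - 3*(-⅓)))*(-5) = (5*(-7/8 + 1))*(-5) = (5*(⅛))*(-5) = (5/8)*(-5) = -25/8 ≈ -3.1250)
1/(V(-49, 0*(-8)) + v) = 1/(36 - 25/8) = 1/(263/8) = 8/263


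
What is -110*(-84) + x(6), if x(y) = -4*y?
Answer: 9216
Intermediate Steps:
-110*(-84) + x(6) = -110*(-84) - 4*6 = 9240 - 24 = 9216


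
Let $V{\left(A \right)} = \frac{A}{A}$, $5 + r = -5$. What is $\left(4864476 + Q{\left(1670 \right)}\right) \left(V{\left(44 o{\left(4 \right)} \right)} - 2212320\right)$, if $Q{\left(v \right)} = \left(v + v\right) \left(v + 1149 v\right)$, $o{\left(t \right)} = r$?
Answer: $-14201615628609844$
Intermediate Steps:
$r = -10$ ($r = -5 - 5 = -10$)
$o{\left(t \right)} = -10$
$Q{\left(v \right)} = 2300 v^{2}$ ($Q{\left(v \right)} = 2 v 1150 v = 2300 v^{2}$)
$V{\left(A \right)} = 1$
$\left(4864476 + Q{\left(1670 \right)}\right) \left(V{\left(44 o{\left(4 \right)} \right)} - 2212320\right) = \left(4864476 + 2300 \cdot 1670^{2}\right) \left(1 - 2212320\right) = \left(4864476 + 2300 \cdot 2788900\right) \left(-2212319\right) = \left(4864476 + 6414470000\right) \left(-2212319\right) = 6419334476 \left(-2212319\right) = -14201615628609844$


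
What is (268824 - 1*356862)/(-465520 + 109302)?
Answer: 44019/178109 ≈ 0.24715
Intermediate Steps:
(268824 - 1*356862)/(-465520 + 109302) = (268824 - 356862)/(-356218) = -88038*(-1/356218) = 44019/178109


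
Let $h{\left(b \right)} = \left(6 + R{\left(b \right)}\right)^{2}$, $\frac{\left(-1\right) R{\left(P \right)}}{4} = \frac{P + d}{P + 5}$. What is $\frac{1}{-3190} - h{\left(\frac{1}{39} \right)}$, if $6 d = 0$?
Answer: $- \frac{273860711}{7659190} \approx -35.756$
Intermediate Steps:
$d = 0$ ($d = \frac{1}{6} \cdot 0 = 0$)
$R{\left(P \right)} = - \frac{4 P}{5 + P}$ ($R{\left(P \right)} = - 4 \frac{P + 0}{P + 5} = - 4 \frac{P}{5 + P} = - \frac{4 P}{5 + P}$)
$h{\left(b \right)} = \left(6 - \frac{4 b}{5 + b}\right)^{2}$
$\frac{1}{-3190} - h{\left(\frac{1}{39} \right)} = \frac{1}{-3190} - \frac{4 \left(15 + \frac{1}{39}\right)^{2}}{\left(5 + \frac{1}{39}\right)^{2}} = - \frac{1}{3190} - \frac{4 \left(15 + \frac{1}{39}\right)^{2}}{\left(5 + \frac{1}{39}\right)^{2}} = - \frac{1}{3190} - \frac{4 \left(\frac{586}{39}\right)^{2}}{\frac{38416}{1521}} = - \frac{1}{3190} - 4 \cdot \frac{1521}{38416} \cdot \frac{343396}{1521} = - \frac{1}{3190} - \frac{85849}{2401} = - \frac{273860711}{7659190}$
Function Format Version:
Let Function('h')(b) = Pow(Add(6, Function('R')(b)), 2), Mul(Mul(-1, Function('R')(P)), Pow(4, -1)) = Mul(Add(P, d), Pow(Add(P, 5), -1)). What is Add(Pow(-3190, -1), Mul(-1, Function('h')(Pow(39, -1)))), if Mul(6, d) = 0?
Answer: Rational(-273860711, 7659190) ≈ -35.756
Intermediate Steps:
d = 0 (d = Mul(Rational(1, 6), 0) = 0)
Function('R')(P) = Mul(-4, P, Pow(Add(5, P), -1)) (Function('R')(P) = Mul(-4, Mul(Add(P, 0), Pow(Add(P, 5), -1))) = Mul(-4, Mul(P, Pow(Add(5, P), -1))) = Mul(-4, P, Pow(Add(5, P), -1)))
Function('h')(b) = Pow(Add(6, Mul(-4, b, Pow(Add(5, b), -1))), 2)
Add(Pow(-3190, -1), Mul(-1, Function('h')(Pow(39, -1)))) = Add(Pow(-3190, -1), Mul(-1, Mul(4, Pow(Add(5, Pow(39, -1)), -2), Pow(Add(15, Pow(39, -1)), 2)))) = Add(Rational(-1, 3190), Mul(-1, Mul(4, Pow(Add(5, Rational(1, 39)), -2), Pow(Add(15, Rational(1, 39)), 2)))) = Add(Rational(-1, 3190), Mul(-1, Mul(4, Pow(Rational(196, 39), -2), Pow(Rational(586, 39), 2)))) = Add(Rational(-1, 3190), Mul(-1, Mul(4, Rational(1521, 38416), Rational(343396, 1521)))) = Add(Rational(-1, 3190), Mul(-1, Rational(85849, 2401))) = Add(Rational(-1, 3190), Rational(-85849, 2401)) = Rational(-273860711, 7659190)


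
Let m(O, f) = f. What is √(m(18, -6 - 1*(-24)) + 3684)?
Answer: √3702 ≈ 60.844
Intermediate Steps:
√(m(18, -6 - 1*(-24)) + 3684) = √((-6 - 1*(-24)) + 3684) = √((-6 + 24) + 3684) = √(18 + 3684) = √3702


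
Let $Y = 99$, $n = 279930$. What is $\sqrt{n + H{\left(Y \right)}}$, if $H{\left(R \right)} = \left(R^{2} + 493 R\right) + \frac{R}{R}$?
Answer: $\sqrt{338539} \approx 581.84$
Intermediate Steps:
$H{\left(R \right)} = 1 + R^{2} + 493 R$ ($H{\left(R \right)} = \left(R^{2} + 493 R\right) + 1 = 1 + R^{2} + 493 R$)
$\sqrt{n + H{\left(Y \right)}} = \sqrt{279930 + \left(1 + 99^{2} + 493 \cdot 99\right)} = \sqrt{279930 + \left(1 + 9801 + 48807\right)} = \sqrt{279930 + 58609} = \sqrt{338539}$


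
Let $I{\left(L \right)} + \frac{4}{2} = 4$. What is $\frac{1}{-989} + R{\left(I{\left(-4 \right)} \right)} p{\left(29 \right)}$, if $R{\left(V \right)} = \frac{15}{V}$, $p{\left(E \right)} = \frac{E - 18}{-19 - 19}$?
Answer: $- \frac{163261}{75164} \approx -2.1721$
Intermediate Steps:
$I{\left(L \right)} = 2$ ($I{\left(L \right)} = -2 + 4 = 2$)
$p{\left(E \right)} = \frac{9}{19} - \frac{E}{38}$ ($p{\left(E \right)} = \frac{-18 + E}{-38} = \left(-18 + E\right) \left(- \frac{1}{38}\right) = \frac{9}{19} - \frac{E}{38}$)
$\frac{1}{-989} + R{\left(I{\left(-4 \right)} \right)} p{\left(29 \right)} = \frac{1}{-989} + \frac{15}{2} \left(\frac{9}{19} - \frac{29}{38}\right) = - \frac{1}{989} + 15 \cdot \frac{1}{2} \left(\frac{9}{19} - \frac{29}{38}\right) = - \frac{1}{989} + \frac{15}{2} \left(- \frac{11}{38}\right) = - \frac{1}{989} - \frac{165}{76} = - \frac{163261}{75164}$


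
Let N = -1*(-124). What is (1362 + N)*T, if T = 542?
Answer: 805412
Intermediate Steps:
N = 124
(1362 + N)*T = (1362 + 124)*542 = 1486*542 = 805412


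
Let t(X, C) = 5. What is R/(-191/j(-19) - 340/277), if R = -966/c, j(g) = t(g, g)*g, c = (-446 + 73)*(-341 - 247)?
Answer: -605245/107609754 ≈ -0.0056244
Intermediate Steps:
c = 219324 (c = -373*(-588) = 219324)
j(g) = 5*g
R = -23/5222 (R = -966/219324 = -966*1/219324 = -23/5222 ≈ -0.0044044)
R/(-191/j(-19) - 340/277) = -23/(5222*(-191/(5*(-19)) - 340/277)) = -23/(5222*(-191/(-95) - 340*1/277)) = -23/(5222*(-191*(-1/95) - 340/277)) = -23/(5222*(191/95 - 340/277)) = -23/(5222*20607/26315) = -23/5222*26315/20607 = -605245/107609754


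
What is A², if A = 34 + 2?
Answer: 1296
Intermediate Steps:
A = 36
A² = 36² = 1296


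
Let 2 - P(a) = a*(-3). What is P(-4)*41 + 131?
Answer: -279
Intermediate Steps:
P(a) = 2 + 3*a (P(a) = 2 - a*(-3) = 2 - (-3)*a = 2 + 3*a)
P(-4)*41 + 131 = (2 + 3*(-4))*41 + 131 = (2 - 12)*41 + 131 = -10*41 + 131 = -410 + 131 = -279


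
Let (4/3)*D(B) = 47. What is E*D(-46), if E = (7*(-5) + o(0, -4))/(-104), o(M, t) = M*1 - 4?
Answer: 423/32 ≈ 13.219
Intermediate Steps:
D(B) = 141/4 (D(B) = (3/4)*47 = 141/4)
o(M, t) = -4 + M (o(M, t) = M - 4 = -4 + M)
E = 3/8 (E = (7*(-5) + (-4 + 0))/(-104) = (-35 - 4)*(-1/104) = -39*(-1/104) = 3/8 ≈ 0.37500)
E*D(-46) = (3/8)*(141/4) = 423/32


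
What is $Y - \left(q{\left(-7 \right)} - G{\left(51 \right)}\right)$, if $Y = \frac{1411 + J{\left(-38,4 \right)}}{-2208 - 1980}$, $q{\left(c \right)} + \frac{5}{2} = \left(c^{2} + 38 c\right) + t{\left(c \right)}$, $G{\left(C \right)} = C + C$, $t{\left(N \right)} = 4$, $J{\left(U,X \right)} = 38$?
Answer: $\frac{442747}{1396} \approx 317.15$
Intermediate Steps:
$G{\left(C \right)} = 2 C$
$q{\left(c \right)} = \frac{3}{2} + c^{2} + 38 c$ ($q{\left(c \right)} = - \frac{5}{2} + \left(\left(c^{2} + 38 c\right) + 4\right) = - \frac{5}{2} + \left(4 + c^{2} + 38 c\right) = \frac{3}{2} + c^{2} + 38 c$)
$Y = - \frac{483}{1396}$ ($Y = \frac{1411 + 38}{-2208 - 1980} = \frac{1449}{-4188} = 1449 \left(- \frac{1}{4188}\right) = - \frac{483}{1396} \approx -0.34599$)
$Y - \left(q{\left(-7 \right)} - G{\left(51 \right)}\right) = - \frac{483}{1396} - \left(\left(\frac{3}{2} + \left(-7\right)^{2} + 38 \left(-7\right)\right) - 2 \cdot 51\right) = - \frac{483}{1396} - \left(\left(\frac{3}{2} + 49 - 266\right) - 102\right) = - \frac{483}{1396} - \left(- \frac{431}{2} - 102\right) = - \frac{483}{1396} - - \frac{635}{2} = - \frac{483}{1396} + \frac{635}{2} = \frac{442747}{1396}$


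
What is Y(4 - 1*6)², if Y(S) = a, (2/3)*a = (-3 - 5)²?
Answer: 9216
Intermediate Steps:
a = 96 (a = 3*(-3 - 5)²/2 = (3/2)*(-8)² = (3/2)*64 = 96)
Y(S) = 96
Y(4 - 1*6)² = 96² = 9216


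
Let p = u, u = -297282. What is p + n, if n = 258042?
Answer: -39240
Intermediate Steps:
p = -297282
p + n = -297282 + 258042 = -39240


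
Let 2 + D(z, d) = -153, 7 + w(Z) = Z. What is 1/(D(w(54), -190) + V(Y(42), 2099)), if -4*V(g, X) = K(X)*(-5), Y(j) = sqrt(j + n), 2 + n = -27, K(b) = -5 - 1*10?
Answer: -4/695 ≈ -0.0057554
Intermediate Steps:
K(b) = -15 (K(b) = -5 - 10 = -15)
w(Z) = -7 + Z
n = -29 (n = -2 - 27 = -29)
Y(j) = sqrt(-29 + j) (Y(j) = sqrt(j - 29) = sqrt(-29 + j))
D(z, d) = -155 (D(z, d) = -2 - 153 = -155)
V(g, X) = -75/4 (V(g, X) = -(-15)*(-5)/4 = -1/4*75 = -75/4)
1/(D(w(54), -190) + V(Y(42), 2099)) = 1/(-155 - 75/4) = 1/(-695/4) = -4/695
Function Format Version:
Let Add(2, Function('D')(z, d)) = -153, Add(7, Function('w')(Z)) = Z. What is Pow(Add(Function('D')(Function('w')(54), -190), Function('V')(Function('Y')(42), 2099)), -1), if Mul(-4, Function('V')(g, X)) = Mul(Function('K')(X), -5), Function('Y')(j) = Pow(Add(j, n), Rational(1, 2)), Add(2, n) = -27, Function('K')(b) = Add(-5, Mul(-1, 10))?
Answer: Rational(-4, 695) ≈ -0.0057554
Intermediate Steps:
Function('K')(b) = -15 (Function('K')(b) = Add(-5, -10) = -15)
Function('w')(Z) = Add(-7, Z)
n = -29 (n = Add(-2, -27) = -29)
Function('Y')(j) = Pow(Add(-29, j), Rational(1, 2)) (Function('Y')(j) = Pow(Add(j, -29), Rational(1, 2)) = Pow(Add(-29, j), Rational(1, 2)))
Function('D')(z, d) = -155 (Function('D')(z, d) = Add(-2, -153) = -155)
Function('V')(g, X) = Rational(-75, 4) (Function('V')(g, X) = Mul(Rational(-1, 4), Mul(-15, -5)) = Mul(Rational(-1, 4), 75) = Rational(-75, 4))
Pow(Add(Function('D')(Function('w')(54), -190), Function('V')(Function('Y')(42), 2099)), -1) = Pow(Add(-155, Rational(-75, 4)), -1) = Pow(Rational(-695, 4), -1) = Rational(-4, 695)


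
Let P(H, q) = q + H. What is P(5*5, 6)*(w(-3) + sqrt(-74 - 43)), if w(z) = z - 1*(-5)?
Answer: 62 + 93*I*sqrt(13) ≈ 62.0 + 335.32*I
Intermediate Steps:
P(H, q) = H + q
w(z) = 5 + z (w(z) = z + 5 = 5 + z)
P(5*5, 6)*(w(-3) + sqrt(-74 - 43)) = (5*5 + 6)*((5 - 3) + sqrt(-74 - 43)) = (25 + 6)*(2 + sqrt(-117)) = 31*(2 + 3*I*sqrt(13)) = 62 + 93*I*sqrt(13)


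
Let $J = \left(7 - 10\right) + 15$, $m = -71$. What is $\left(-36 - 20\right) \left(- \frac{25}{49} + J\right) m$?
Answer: $\frac{319784}{7} \approx 45683.0$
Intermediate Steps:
$J = 12$ ($J = -3 + 15 = 12$)
$\left(-36 - 20\right) \left(- \frac{25}{49} + J\right) m = \left(-36 - 20\right) \left(- \frac{25}{49} + 12\right) \left(-71\right) = \left(-56\right) \frac{563}{49} \left(-71\right) = \left(- \frac{4504}{7}\right) \left(-71\right) = \frac{319784}{7}$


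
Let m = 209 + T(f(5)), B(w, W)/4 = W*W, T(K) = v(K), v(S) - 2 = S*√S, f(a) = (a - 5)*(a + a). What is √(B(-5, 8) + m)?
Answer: √467 ≈ 21.610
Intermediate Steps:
f(a) = 2*a*(-5 + a) (f(a) = (-5 + a)*(2*a) = 2*a*(-5 + a))
v(S) = 2 + S^(3/2) (v(S) = 2 + S*√S = 2 + S^(3/2))
T(K) = 2 + K^(3/2)
B(w, W) = 4*W² (B(w, W) = 4*(W*W) = 4*W²)
m = 211 (m = 209 + (2 + (2*5*(-5 + 5))^(3/2)) = 209 + (2 + (2*5*0)^(3/2)) = 209 + (2 + 0^(3/2)) = 209 + (2 + 0) = 209 + 2 = 211)
√(B(-5, 8) + m) = √(4*8² + 211) = √(4*64 + 211) = √(256 + 211) = √467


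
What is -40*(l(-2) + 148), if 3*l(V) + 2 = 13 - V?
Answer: -18280/3 ≈ -6093.3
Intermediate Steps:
l(V) = 11/3 - V/3 (l(V) = -⅔ + (13 - V)/3 = -⅔ + (13/3 - V/3) = 11/3 - V/3)
-40*(l(-2) + 148) = -40*((11/3 - ⅓*(-2)) + 148) = -40*((11/3 + ⅔) + 148) = -40*(13/3 + 148) = -40*457/3 = -18280/3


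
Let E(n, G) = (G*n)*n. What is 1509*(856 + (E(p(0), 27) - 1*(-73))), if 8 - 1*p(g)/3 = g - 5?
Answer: 63371964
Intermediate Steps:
p(g) = 39 - 3*g (p(g) = 24 - 3*(g - 5) = 24 - 3*(-5 + g) = 24 + (15 - 3*g) = 39 - 3*g)
E(n, G) = G*n²
1509*(856 + (E(p(0), 27) - 1*(-73))) = 1509*(856 + (27*(39 - 3*0)² - 1*(-73))) = 1509*(856 + (27*(39 + 0)² + 73)) = 1509*(856 + (27*39² + 73)) = 1509*(856 + (27*1521 + 73)) = 1509*(856 + (41067 + 73)) = 1509*(856 + 41140) = 1509*41996 = 63371964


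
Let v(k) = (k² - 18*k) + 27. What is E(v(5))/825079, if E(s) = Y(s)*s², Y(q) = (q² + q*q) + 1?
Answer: 4171716/825079 ≈ 5.0561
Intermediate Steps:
Y(q) = 1 + 2*q² (Y(q) = (q² + q²) + 1 = 2*q² + 1 = 1 + 2*q²)
v(k) = 27 + k² - 18*k
E(s) = s²*(1 + 2*s²) (E(s) = (1 + 2*s²)*s² = s²*(1 + 2*s²))
E(v(5))/825079 = ((27 + 5² - 18*5)² + 2*(27 + 5² - 18*5)⁴)/825079 = ((27 + 25 - 90)² + 2*(27 + 25 - 90)⁴)*(1/825079) = ((-38)² + 2*(-38)⁴)*(1/825079) = (1444 + 2*2085136)*(1/825079) = (1444 + 4170272)*(1/825079) = 4171716*(1/825079) = 4171716/825079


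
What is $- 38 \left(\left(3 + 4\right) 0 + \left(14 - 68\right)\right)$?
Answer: $2052$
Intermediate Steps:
$- 38 \left(\left(3 + 4\right) 0 + \left(14 - 68\right)\right) = - 38 \left(7 \cdot 0 - 54\right) = - 38 \left(0 - 54\right) = \left(-38\right) \left(-54\right) = 2052$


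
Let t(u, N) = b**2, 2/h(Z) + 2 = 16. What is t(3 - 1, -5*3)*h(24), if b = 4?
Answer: 16/7 ≈ 2.2857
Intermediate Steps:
h(Z) = 1/7 (h(Z) = 2/(-2 + 16) = 2/14 = 2*(1/14) = 1/7)
t(u, N) = 16 (t(u, N) = 4**2 = 16)
t(3 - 1, -5*3)*h(24) = 16*(1/7) = 16/7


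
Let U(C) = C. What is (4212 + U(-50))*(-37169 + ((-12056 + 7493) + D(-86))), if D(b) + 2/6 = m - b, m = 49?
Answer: -519384304/3 ≈ -1.7313e+8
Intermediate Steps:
D(b) = 146/3 - b (D(b) = -⅓ + (49 - b) = 146/3 - b)
(4212 + U(-50))*(-37169 + ((-12056 + 7493) + D(-86))) = (4212 - 50)*(-37169 + ((-12056 + 7493) + (146/3 - 1*(-86)))) = 4162*(-37169 + (-4563 + (146/3 + 86))) = 4162*(-37169 + (-4563 + 404/3)) = 4162*(-37169 - 13285/3) = 4162*(-124792/3) = -519384304/3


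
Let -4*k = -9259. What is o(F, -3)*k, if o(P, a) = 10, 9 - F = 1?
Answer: 46295/2 ≈ 23148.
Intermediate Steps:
F = 8 (F = 9 - 1*1 = 9 - 1 = 8)
k = 9259/4 (k = -¼*(-9259) = 9259/4 ≈ 2314.8)
o(F, -3)*k = 10*(9259/4) = 46295/2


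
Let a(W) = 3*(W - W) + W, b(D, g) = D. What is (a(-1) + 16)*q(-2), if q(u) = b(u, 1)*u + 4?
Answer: 120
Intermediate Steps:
a(W) = W (a(W) = 3*0 + W = 0 + W = W)
q(u) = 4 + u**2 (q(u) = u*u + 4 = u**2 + 4 = 4 + u**2)
(a(-1) + 16)*q(-2) = (-1 + 16)*(4 + (-2)**2) = 15*(4 + 4) = 15*8 = 120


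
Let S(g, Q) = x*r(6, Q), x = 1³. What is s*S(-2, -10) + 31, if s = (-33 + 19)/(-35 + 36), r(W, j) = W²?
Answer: -473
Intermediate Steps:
x = 1
S(g, Q) = 36 (S(g, Q) = 1*6² = 1*36 = 36)
s = -14 (s = -14/1 = -14*1 = -14)
s*S(-2, -10) + 31 = -14*36 + 31 = -504 + 31 = -473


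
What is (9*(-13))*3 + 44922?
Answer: 44571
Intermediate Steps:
(9*(-13))*3 + 44922 = -117*3 + 44922 = -351 + 44922 = 44571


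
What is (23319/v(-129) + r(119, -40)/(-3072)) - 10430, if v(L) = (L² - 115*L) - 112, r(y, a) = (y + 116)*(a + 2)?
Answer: -125572619119/12043776 ≈ -10426.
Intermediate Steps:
r(y, a) = (2 + a)*(116 + y) (r(y, a) = (116 + y)*(2 + a) = (2 + a)*(116 + y))
v(L) = -112 + L² - 115*L
(23319/v(-129) + r(119, -40)/(-3072)) - 10430 = (23319/(-112 + (-129)² - 115*(-129)) + (232 + 2*119 + 116*(-40) - 40*119)/(-3072)) - 10430 = (23319/(-112 + 16641 + 14835) + (232 + 238 - 4640 - 4760)*(-1/3072)) - 10430 = (23319/31364 - 8930*(-1/3072)) - 10430 = (23319*(1/31364) + 4465/1536) - 10430 = (23319/31364 + 4465/1536) - 10430 = 43964561/12043776 - 10430 = -125572619119/12043776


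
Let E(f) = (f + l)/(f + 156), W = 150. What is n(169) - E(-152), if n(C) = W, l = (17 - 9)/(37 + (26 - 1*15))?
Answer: 4511/24 ≈ 187.96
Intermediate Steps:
l = 1/6 (l = 8/(37 + (26 - 15)) = 8/(37 + 11) = 8/48 = 8*(1/48) = 1/6 ≈ 0.16667)
n(C) = 150
E(f) = (1/6 + f)/(156 + f) (E(f) = (f + 1/6)/(f + 156) = (1/6 + f)/(156 + f))
n(169) - E(-152) = 150 - (1/6 - 152)/(156 - 152) = 150 - (-911)/(4*6) = 150 - 1*(-911/24) = 150 + 911/24 = 4511/24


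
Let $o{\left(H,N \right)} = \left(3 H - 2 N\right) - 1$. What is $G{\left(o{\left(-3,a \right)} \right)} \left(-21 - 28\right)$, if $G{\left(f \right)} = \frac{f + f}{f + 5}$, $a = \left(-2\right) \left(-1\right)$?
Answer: $- \frac{1372}{9} \approx -152.44$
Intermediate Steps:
$a = 2$
$o{\left(H,N \right)} = -1 - 2 N + 3 H$ ($o{\left(H,N \right)} = \left(- 2 N + 3 H\right) - 1 = -1 - 2 N + 3 H$)
$G{\left(f \right)} = \frac{2 f}{5 + f}$
$G{\left(o{\left(-3,a \right)} \right)} \left(-21 - 28\right) = \frac{2 \left(-1 - 4 + 3 \left(-3\right)\right)}{5 - 14} \left(-21 - 28\right) = \frac{2 \left(-1 - 4 - 9\right)}{5 - 14} \left(-49\right) = 2 \left(-14\right) \frac{1}{5 - 14} \left(-49\right) = 2 \left(-14\right) \frac{1}{-9} \left(-49\right) = 2 \left(-14\right) \left(- \frac{1}{9}\right) \left(-49\right) = \frac{28}{9} \left(-49\right) = - \frac{1372}{9}$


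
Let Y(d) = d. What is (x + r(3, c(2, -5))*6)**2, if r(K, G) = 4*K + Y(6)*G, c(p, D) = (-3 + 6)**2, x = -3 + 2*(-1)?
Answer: 152881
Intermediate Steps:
x = -5 (x = -3 - 2 = -5)
c(p, D) = 9 (c(p, D) = 3**2 = 9)
r(K, G) = 4*K + 6*G
(x + r(3, c(2, -5))*6)**2 = (-5 + (4*3 + 6*9)*6)**2 = (-5 + (12 + 54)*6)**2 = (-5 + 66*6)**2 = (-5 + 396)**2 = 391**2 = 152881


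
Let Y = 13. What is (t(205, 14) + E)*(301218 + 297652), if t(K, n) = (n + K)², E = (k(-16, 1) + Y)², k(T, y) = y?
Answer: 28839782590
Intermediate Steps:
E = 196 (E = (1 + 13)² = 14² = 196)
t(K, n) = (K + n)²
(t(205, 14) + E)*(301218 + 297652) = ((205 + 14)² + 196)*(301218 + 297652) = (219² + 196)*598870 = (47961 + 196)*598870 = 48157*598870 = 28839782590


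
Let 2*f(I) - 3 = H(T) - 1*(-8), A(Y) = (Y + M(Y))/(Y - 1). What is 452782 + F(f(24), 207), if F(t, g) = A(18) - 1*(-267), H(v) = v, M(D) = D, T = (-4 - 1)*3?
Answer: 7701869/17 ≈ 4.5305e+5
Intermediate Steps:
T = -15 (T = -5*3 = -15)
A(Y) = 2*Y/(-1 + Y) (A(Y) = (Y + Y)/(Y - 1) = (2*Y)/(-1 + Y) = 2*Y/(-1 + Y))
f(I) = -2 (f(I) = 3/2 + (-15 - 1*(-8))/2 = 3/2 + (-15 + 8)/2 = 3/2 + (1/2)*(-7) = 3/2 - 7/2 = -2)
F(t, g) = 4575/17 (F(t, g) = 2*18/(-1 + 18) - 1*(-267) = 2*18/17 + 267 = 2*18*(1/17) + 267 = 36/17 + 267 = 4575/17)
452782 + F(f(24), 207) = 452782 + 4575/17 = 7701869/17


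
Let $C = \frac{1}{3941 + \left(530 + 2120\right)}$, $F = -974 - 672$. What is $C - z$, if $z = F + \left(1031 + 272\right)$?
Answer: $\frac{2260714}{6591} \approx 343.0$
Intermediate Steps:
$F = -1646$ ($F = -974 - 672 = -1646$)
$z = -343$ ($z = -1646 + \left(1031 + 272\right) = -1646 + 1303 = -343$)
$C = \frac{1}{6591}$ ($C = \frac{1}{3941 + 2650} = \frac{1}{6591} \approx 0.00015172$)
$C - z = \frac{1}{6591} - -343 = \frac{1}{6591} + 343 = \frac{2260714}{6591}$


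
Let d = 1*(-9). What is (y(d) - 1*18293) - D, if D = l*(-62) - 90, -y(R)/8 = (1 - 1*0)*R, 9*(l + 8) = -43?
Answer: -170309/9 ≈ -18923.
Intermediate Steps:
l = -115/9 (l = -8 + (1/9)*(-43) = -8 - 43/9 = -115/9 ≈ -12.778)
d = -9
y(R) = -8*R (y(R) = -8*(1 - 1*0)*R = -8*(1 + 0)*R = -8*R)
D = 6320/9 (D = -115/9*(-62) - 90 = 7130/9 - 90 = 6320/9 ≈ 702.22)
(y(d) - 1*18293) - D = (-8*(-9) - 1*18293) - 1*6320/9 = (72 - 18293) - 6320/9 = -18221 - 6320/9 = -170309/9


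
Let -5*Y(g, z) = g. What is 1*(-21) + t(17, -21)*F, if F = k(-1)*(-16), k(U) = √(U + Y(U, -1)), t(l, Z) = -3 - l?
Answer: -21 + 128*I*√5 ≈ -21.0 + 286.22*I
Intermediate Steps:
Y(g, z) = -g/5
k(U) = 2*√5*√U/5 (k(U) = √(U - U/5) = √(4*U/5) = 2*√5*√U/5)
F = -32*I*√5/5 (F = (2*√5*√(-1)/5)*(-16) = (2*√5*I/5)*(-16) = (2*I*√5/5)*(-16) = -32*I*√5/5 ≈ -14.311*I)
1*(-21) + t(17, -21)*F = 1*(-21) + (-3 - 1*17)*(-32*I*√5/5) = -21 + (-3 - 17)*(-32*I*√5/5) = -21 - (-128)*I*√5 = -21 + 128*I*√5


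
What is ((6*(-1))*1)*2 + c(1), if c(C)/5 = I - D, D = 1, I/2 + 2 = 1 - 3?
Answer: -57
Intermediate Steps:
I = -8 (I = -4 + 2*(1 - 3) = -4 + 2*(-2) = -4 - 4 = -8)
c(C) = -45 (c(C) = 5*(-8 - 1*1) = 5*(-8 - 1) = 5*(-9) = -45)
((6*(-1))*1)*2 + c(1) = ((6*(-1))*1)*2 - 45 = -6*1*2 - 45 = -6*2 - 45 = -12 - 45 = -57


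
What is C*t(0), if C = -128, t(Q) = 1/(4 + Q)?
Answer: -32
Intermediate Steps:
C*t(0) = -128/(4 + 0) = -128/4 = -128*1/4 = -32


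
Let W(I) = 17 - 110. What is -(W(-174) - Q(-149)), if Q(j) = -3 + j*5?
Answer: -655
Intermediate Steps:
Q(j) = -3 + 5*j
W(I) = -93
-(W(-174) - Q(-149)) = -(-93 - (-3 + 5*(-149))) = -(-93 - (-3 - 745)) = -(-93 - 1*(-748)) = -(-93 + 748) = -1*655 = -655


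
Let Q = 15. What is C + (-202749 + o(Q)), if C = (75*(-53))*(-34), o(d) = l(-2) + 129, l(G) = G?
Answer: -67472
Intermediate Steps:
o(d) = 127 (o(d) = -2 + 129 = 127)
C = 135150 (C = -3975*(-34) = 135150)
C + (-202749 + o(Q)) = 135150 + (-202749 + 127) = 135150 - 202622 = -67472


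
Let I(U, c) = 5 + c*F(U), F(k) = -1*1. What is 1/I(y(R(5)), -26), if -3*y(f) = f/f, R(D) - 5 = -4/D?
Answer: 1/31 ≈ 0.032258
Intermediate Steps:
F(k) = -1
R(D) = 5 - 4/D
y(f) = -⅓ (y(f) = -f/(3*f) = -⅓*1 = -⅓)
I(U, c) = 5 - c (I(U, c) = 5 + c*(-1) = 5 - c)
1/I(y(R(5)), -26) = 1/(5 - 1*(-26)) = 1/(5 + 26) = 1/31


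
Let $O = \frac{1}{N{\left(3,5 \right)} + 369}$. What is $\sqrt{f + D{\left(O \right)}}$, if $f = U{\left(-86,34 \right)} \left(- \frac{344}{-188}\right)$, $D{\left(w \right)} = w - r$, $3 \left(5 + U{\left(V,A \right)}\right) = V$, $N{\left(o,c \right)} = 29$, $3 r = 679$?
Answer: $\frac{i \sqrt{100752143422}}{18706} \approx 16.969 i$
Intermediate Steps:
$r = \frac{679}{3}$ ($r = \frac{1}{3} \cdot 679 = \frac{679}{3} \approx 226.33$)
$U{\left(V,A \right)} = -5 + \frac{V}{3}$
$O = \frac{1}{398}$ ($O = \frac{1}{29 + 369} = \frac{1}{398} \approx 0.0025126$)
$D{\left(w \right)} = - \frac{679}{3} + w$ ($D{\left(w \right)} = w - \frac{679}{3} = - \frac{679}{3} + w$)
$f = - \frac{8686}{141}$ ($f = \left(-5 + \frac{1}{3} \left(-86\right)\right) \left(- \frac{344}{-188}\right) = \left(-5 - \frac{86}{3}\right) \left(\left(-344\right) \left(- \frac{1}{188}\right)\right) = \left(- \frac{101}{3}\right) \frac{86}{47} = - \frac{8686}{141} \approx -61.603$)
$\sqrt{f + D{\left(O \right)}} = \sqrt{- \frac{8686}{141} + \left(- \frac{679}{3} + \frac{1}{398}\right)} = \sqrt{- \frac{8686}{141} - \frac{270239}{1194}} = \sqrt{- \frac{5386087}{18706}} = \frac{i \sqrt{100752143422}}{18706}$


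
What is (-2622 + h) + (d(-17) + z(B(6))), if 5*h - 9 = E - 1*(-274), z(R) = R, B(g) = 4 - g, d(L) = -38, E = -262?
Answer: -13289/5 ≈ -2657.8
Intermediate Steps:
h = 21/5 (h = 9/5 + (-262 - 1*(-274))/5 = 9/5 + (-262 + 274)/5 = 9/5 + (⅕)*12 = 9/5 + 12/5 = 21/5 ≈ 4.2000)
(-2622 + h) + (d(-17) + z(B(6))) = (-2622 + 21/5) + (-38 + (4 - 1*6)) = -13089/5 + (-38 + (4 - 6)) = -13089/5 + (-38 - 2) = -13089/5 - 40 = -13289/5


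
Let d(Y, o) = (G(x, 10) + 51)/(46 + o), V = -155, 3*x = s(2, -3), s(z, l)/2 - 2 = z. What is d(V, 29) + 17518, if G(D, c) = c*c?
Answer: 1314001/75 ≈ 17520.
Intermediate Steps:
s(z, l) = 4 + 2*z
x = 8/3 (x = (4 + 2*2)/3 = (4 + 4)/3 = (⅓)*8 = 8/3 ≈ 2.6667)
G(D, c) = c²
d(Y, o) = 151/(46 + o) (d(Y, o) = (10² + 51)/(46 + o) = (100 + 51)/(46 + o) = 151/(46 + o))
d(V, 29) + 17518 = 151/(46 + 29) + 17518 = 151/75 + 17518 = 1314001/75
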